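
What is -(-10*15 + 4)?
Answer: 146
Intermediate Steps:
-(-10*15 + 4) = -(-150 + 4) = -1*(-146) = 146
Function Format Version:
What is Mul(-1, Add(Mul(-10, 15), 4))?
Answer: 146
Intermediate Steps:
Mul(-1, Add(Mul(-10, 15), 4)) = Mul(-1, Add(-150, 4)) = Mul(-1, -146) = 146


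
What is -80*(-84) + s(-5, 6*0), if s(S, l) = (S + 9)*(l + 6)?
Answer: 6744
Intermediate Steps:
s(S, l) = (6 + l)*(9 + S) (s(S, l) = (9 + S)*(6 + l) = (6 + l)*(9 + S))
-80*(-84) + s(-5, 6*0) = -80*(-84) + (54 + 6*(-5) + 9*(6*0) - 30*0) = 6720 + (54 - 30 + 9*0 - 5*0) = 6720 + (54 - 30 + 0 + 0) = 6720 + 24 = 6744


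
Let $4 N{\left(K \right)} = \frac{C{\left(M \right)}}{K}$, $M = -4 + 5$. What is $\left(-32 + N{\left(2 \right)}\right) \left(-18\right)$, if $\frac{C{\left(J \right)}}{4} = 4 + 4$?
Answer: $504$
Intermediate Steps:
$M = 1$
$C{\left(J \right)} = 32$ ($C{\left(J \right)} = 4 \left(4 + 4\right) = 4 \cdot 8 = 32$)
$N{\left(K \right)} = \frac{8}{K}$ ($N{\left(K \right)} = \frac{32 \frac{1}{K}}{4} = \frac{8}{K}$)
$\left(-32 + N{\left(2 \right)}\right) \left(-18\right) = \left(-32 + \frac{8}{2}\right) \left(-18\right) = \left(-32 + 8 \cdot \frac{1}{2}\right) \left(-18\right) = \left(-32 + 4\right) \left(-18\right) = \left(-28\right) \left(-18\right) = 504$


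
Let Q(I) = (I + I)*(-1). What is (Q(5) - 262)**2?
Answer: 73984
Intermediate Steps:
Q(I) = -2*I (Q(I) = (2*I)*(-1) = -2*I)
(Q(5) - 262)**2 = (-2*5 - 262)**2 = (-10 - 262)**2 = (-272)**2 = 73984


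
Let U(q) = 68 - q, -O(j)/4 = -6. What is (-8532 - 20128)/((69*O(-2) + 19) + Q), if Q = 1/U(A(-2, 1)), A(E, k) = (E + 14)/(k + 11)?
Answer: -960110/56113 ≈ -17.110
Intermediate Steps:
A(E, k) = (14 + E)/(11 + k)
O(j) = 24 (O(j) = -4*(-6) = 24)
Q = 1/67 (Q = 1/(68 - (14 - 2)/(11 + 1)) = 1/(68 - 12/12) = 1/(68 - 1*1) = 1/(68 - 1) = 1/67 ≈ 0.014925)
(-8532 - 20128)/((69*O(-2) + 19) + Q) = (-8532 - 20128)/((69*24 + 19) + 1/67) = -28660/((1656 + 19) + 1/67) = -28660/(1675 + 1/67) = -28660/112226/67 = -28660*67/112226 = -960110/56113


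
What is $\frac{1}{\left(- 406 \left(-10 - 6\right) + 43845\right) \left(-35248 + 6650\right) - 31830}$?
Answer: $- \frac{1}{1439683748} \approx -6.946 \cdot 10^{-10}$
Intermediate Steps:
$\frac{1}{\left(- 406 \left(-10 - 6\right) + 43845\right) \left(-35248 + 6650\right) - 31830} = \frac{1}{\left(- 406 \left(-10 - 6\right) + 43845\right) \left(-28598\right) - 31830} = \frac{1}{\left(\left(-406\right) \left(-16\right) + 43845\right) \left(-28598\right) - 31830} = \frac{1}{\left(6496 + 43845\right) \left(-28598\right) - 31830} = \frac{1}{50341 \left(-28598\right) - 31830} = \frac{1}{-1439651918 - 31830} = \frac{1}{-1439683748} = - \frac{1}{1439683748}$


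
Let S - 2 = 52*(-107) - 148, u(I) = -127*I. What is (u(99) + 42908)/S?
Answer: -6067/1142 ≈ -5.3126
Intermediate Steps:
S = -5710 (S = 2 + (52*(-107) - 148) = 2 + (-5564 - 148) = 2 - 5712 = -5710)
(u(99) + 42908)/S = (-127*99 + 42908)/(-5710) = (-12573 + 42908)*(-1/5710) = 30335*(-1/5710) = -6067/1142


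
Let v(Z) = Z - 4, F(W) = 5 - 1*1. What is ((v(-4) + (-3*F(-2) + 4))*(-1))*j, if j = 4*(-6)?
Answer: -384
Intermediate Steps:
j = -24
F(W) = 4 (F(W) = 5 - 1 = 4)
v(Z) = -4 + Z
((v(-4) + (-3*F(-2) + 4))*(-1))*j = (((-4 - 4) + (-3*4 + 4))*(-1))*(-24) = ((-8 + (-12 + 4))*(-1))*(-24) = ((-8 - 8)*(-1))*(-24) = -16*(-1)*(-24) = 16*(-24) = -384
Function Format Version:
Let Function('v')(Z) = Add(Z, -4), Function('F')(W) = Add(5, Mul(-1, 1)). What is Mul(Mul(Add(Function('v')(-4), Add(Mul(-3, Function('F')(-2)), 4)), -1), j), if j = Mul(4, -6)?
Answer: -384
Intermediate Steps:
j = -24
Function('F')(W) = 4 (Function('F')(W) = Add(5, -1) = 4)
Function('v')(Z) = Add(-4, Z)
Mul(Mul(Add(Function('v')(-4), Add(Mul(-3, Function('F')(-2)), 4)), -1), j) = Mul(Mul(Add(Add(-4, -4), Add(Mul(-3, 4), 4)), -1), -24) = Mul(Mul(Add(-8, Add(-12, 4)), -1), -24) = Mul(Mul(Add(-8, -8), -1), -24) = Mul(Mul(-16, -1), -24) = Mul(16, -24) = -384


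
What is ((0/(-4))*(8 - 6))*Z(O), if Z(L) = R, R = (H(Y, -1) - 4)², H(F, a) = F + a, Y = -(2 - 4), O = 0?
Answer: 0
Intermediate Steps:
Y = 2 (Y = -1*(-2) = 2)
R = 9 (R = ((2 - 1) - 4)² = (1 - 4)² = (-3)² = 9)
Z(L) = 9
((0/(-4))*(8 - 6))*Z(O) = ((0/(-4))*(8 - 6))*9 = ((0*(-¼))*2)*9 = (0*2)*9 = 0*9 = 0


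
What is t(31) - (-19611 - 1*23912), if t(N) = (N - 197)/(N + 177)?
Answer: 4526309/104 ≈ 43522.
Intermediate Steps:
t(N) = (-197 + N)/(177 + N)
t(31) - (-19611 - 1*23912) = (-197 + 31)/(177 + 31) - (-19611 - 1*23912) = -166/208 - (-19611 - 23912) = (1/208)*(-166) - 1*(-43523) = -83/104 + 43523 = 4526309/104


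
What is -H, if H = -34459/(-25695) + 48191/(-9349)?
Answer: 916110554/240222555 ≈ 3.8136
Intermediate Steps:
H = -916110554/240222555 (H = -34459*(-1/25695) + 48191*(-1/9349) = 34459/25695 - 48191/9349 = -916110554/240222555 ≈ -3.8136)
-H = -1*(-916110554/240222555) = 916110554/240222555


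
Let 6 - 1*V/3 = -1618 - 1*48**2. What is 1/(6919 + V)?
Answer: 1/18703 ≈ 5.3467e-5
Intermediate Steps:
V = 11784 (V = 18 - 3*(-1618 - 1*48**2) = 18 - 3*(-1618 - 1*2304) = 18 - 3*(-1618 - 2304) = 18 - 3*(-3922) = 18 + 11766 = 11784)
1/(6919 + V) = 1/(6919 + 11784) = 1/18703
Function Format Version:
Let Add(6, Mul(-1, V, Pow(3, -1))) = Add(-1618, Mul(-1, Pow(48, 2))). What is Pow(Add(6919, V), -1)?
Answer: Rational(1, 18703) ≈ 5.3467e-5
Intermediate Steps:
V = 11784 (V = Add(18, Mul(-3, Add(-1618, Mul(-1, Pow(48, 2))))) = Add(18, Mul(-3, Add(-1618, Mul(-1, 2304)))) = Add(18, Mul(-3, Add(-1618, -2304))) = Add(18, Mul(-3, -3922)) = Add(18, 11766) = 11784)
Pow(Add(6919, V), -1) = Pow(Add(6919, 11784), -1) = Pow(18703, -1) = Rational(1, 18703)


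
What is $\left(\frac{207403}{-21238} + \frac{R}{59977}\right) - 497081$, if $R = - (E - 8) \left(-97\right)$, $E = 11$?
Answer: $- \frac{2444749029981}{4918114} \approx -4.9709 \cdot 10^{5}$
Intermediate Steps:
$R = 291$ ($R = - (11 - 8) \left(-97\right) = \left(-1\right) 3 \left(-97\right) = \left(-3\right) \left(-97\right) = 291$)
$\left(\frac{207403}{-21238} + \frac{R}{59977}\right) - 497081 = \left(\frac{207403}{-21238} + \frac{291}{59977}\right) - 497081 = \left(207403 \left(- \frac{1}{21238}\right) + 291 \cdot \frac{1}{59977}\right) - 497081 = \left(- \frac{29629}{3034} + \frac{291}{59977}\right) - 497081 = - \frac{48004747}{4918114} - 497081 = - \frac{2444749029981}{4918114}$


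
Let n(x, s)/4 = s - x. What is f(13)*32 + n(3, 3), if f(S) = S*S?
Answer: 5408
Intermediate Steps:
f(S) = S²
n(x, s) = -4*x + 4*s (n(x, s) = 4*(s - x) = -4*x + 4*s)
f(13)*32 + n(3, 3) = 13²*32 + (-4*3 + 4*3) = 169*32 + (-12 + 12) = 5408 + 0 = 5408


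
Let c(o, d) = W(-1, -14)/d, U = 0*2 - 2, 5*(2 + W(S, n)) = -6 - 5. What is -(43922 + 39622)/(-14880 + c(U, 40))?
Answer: 5569600/992007 ≈ 5.6145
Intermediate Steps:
W(S, n) = -21/5 (W(S, n) = -2 + (-6 - 5)/5 = -2 + (⅕)*(-11) = -2 - 11/5 = -21/5)
U = -2 (U = 0 - 2 = -2)
c(o, d) = -21/(5*d)
-(43922 + 39622)/(-14880 + c(U, 40)) = -(43922 + 39622)/(-14880 - 21/5/40) = -83544/(-14880 - 21/5*1/40) = -83544/(-14880 - 21/200) = -83544/(-2976021/200) = -83544*(-200)/2976021 = -1*(-5569600/992007) = 5569600/992007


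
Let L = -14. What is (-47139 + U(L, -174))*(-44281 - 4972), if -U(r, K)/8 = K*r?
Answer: 3281579631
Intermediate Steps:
U(r, K) = -8*K*r
(-47139 + U(L, -174))*(-44281 - 4972) = (-47139 - 8*(-174)*(-14))*(-44281 - 4972) = (-47139 - 19488)*(-49253) = -66627*(-49253) = 3281579631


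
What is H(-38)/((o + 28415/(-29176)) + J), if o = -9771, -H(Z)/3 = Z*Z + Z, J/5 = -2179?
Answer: 123064368/602979631 ≈ 0.20409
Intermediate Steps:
J = -10895 (J = 5*(-2179) = -10895)
H(Z) = -3*Z - 3*Z**2 (H(Z) = -3*(Z*Z + Z) = -3*(Z**2 + Z) = -3*(Z + Z**2) = -3*Z - 3*Z**2)
H(-38)/((o + 28415/(-29176)) + J) = (-3*(-38)*(1 - 38))/((-9771 + 28415/(-29176)) - 10895) = (-3*(-38)*(-37))/((-9771 + 28415*(-1/29176)) - 10895) = -4218/((-9771 - 28415/29176) - 10895) = -4218/(-285107111/29176 - 10895) = -4218/(-602979631/29176) = -4218*(-29176/602979631) = 123064368/602979631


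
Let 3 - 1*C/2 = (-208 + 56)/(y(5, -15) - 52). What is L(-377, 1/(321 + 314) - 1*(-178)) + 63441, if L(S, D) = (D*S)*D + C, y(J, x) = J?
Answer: -225175769343334/18951575 ≈ -1.1882e+7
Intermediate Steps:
C = -22/47 (C = 6 - 2*(-208 + 56)/(5 - 52) = 6 - (-304)/(-47) = 6 - (-304)*(-1)/47 = 6 - 2*152/47 = 6 - 304/47 = -22/47 ≈ -0.46809)
L(S, D) = -22/47 + S*D² (L(S, D) = (D*S)*D - 22/47 = S*D² - 22/47 = -22/47 + S*D²)
L(-377, 1/(321 + 314) - 1*(-178)) + 63441 = (-22/47 - 377*(1/(321 + 314) - 1*(-178))²) + 63441 = (-22/47 - 377*(1/635 + 178)²) + 63441 = (-22/47 - 377*(113031/635)²) + 63441 = (-22/47 - 377*12776006961/403225) + 63441 = (-22/47 - 4816554624297/403225) + 63441 = -226378076212909/18951575 + 63441 = -225175769343334/18951575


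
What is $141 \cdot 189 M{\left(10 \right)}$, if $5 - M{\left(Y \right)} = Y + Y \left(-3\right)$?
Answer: $666225$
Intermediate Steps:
$M{\left(Y \right)} = 5 + 2 Y$ ($M{\left(Y \right)} = 5 - \left(Y + Y \left(-3\right)\right) = 5 - \left(Y - 3 Y\right) = 5 - - 2 Y = 5 + 2 Y$)
$141 \cdot 189 M{\left(10 \right)} = 141 \cdot 189 \left(5 + 2 \cdot 10\right) = 26649 \left(5 + 20\right) = 26649 \cdot 25 = 666225$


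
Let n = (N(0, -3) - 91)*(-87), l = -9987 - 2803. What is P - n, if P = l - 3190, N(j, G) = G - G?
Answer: -23897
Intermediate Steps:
N(j, G) = 0
l = -12790
P = -15980 (P = -12790 - 3190 = -15980)
n = 7917 (n = (0 - 91)*(-87) = -91*(-87) = 7917)
P - n = -15980 - 1*7917 = -15980 - 7917 = -23897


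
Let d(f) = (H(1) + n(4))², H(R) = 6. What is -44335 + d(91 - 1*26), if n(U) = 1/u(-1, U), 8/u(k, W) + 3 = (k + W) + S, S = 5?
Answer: -2834631/64 ≈ -44291.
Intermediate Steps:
u(k, W) = 8/(2 + W + k) (u(k, W) = 8/(-3 + ((k + W) + 5)) = 8/(-3 + ((W + k) + 5)) = 8/(-3 + (5 + W + k)) = 8/(2 + W + k))
n(U) = ⅛ + U/8 (n(U) = 1/(8/(2 + U - 1)) = 1/(8/(1 + U)) = ⅛ + U/8)
d(f) = 2809/64 (d(f) = (6 + (⅛ + (⅛)*4))² = (6 + (⅛ + ½))² = (6 + 5/8)² = (53/8)² = 2809/64)
-44335 + d(91 - 1*26) = -44335 + 2809/64 = -2834631/64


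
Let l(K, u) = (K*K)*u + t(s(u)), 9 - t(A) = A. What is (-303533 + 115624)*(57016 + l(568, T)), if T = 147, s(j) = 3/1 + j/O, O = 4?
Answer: -35689716656377/4 ≈ -8.9224e+12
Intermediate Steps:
s(j) = 3 + j/4 (s(j) = 3/1 + j/4 = 3*1 + j*(¼) = 3 + j/4)
t(A) = 9 - A
l(K, u) = 6 - u/4 + u*K² (l(K, u) = (K*K)*u + (9 - (3 + u/4)) = K²*u + (9 + (-3 - u/4)) = u*K² + (6 - u/4) = 6 - u/4 + u*K²)
(-303533 + 115624)*(57016 + l(568, T)) = (-303533 + 115624)*(57016 + (6 - ¼*147 + 147*568²)) = -187909*(57016 + (6 - 147/4 + 147*322624)) = -187909*(57016 + (6 - 147/4 + 47425728)) = -187909*(57016 + 189702789/4) = -187909*189930853/4 = -35689716656377/4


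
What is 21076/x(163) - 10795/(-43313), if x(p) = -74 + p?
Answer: 913825543/3854857 ≈ 237.06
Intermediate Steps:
21076/x(163) - 10795/(-43313) = 21076/(-74 + 163) - 10795/(-43313) = 21076/89 - 10795*(-1/43313) = 21076*(1/89) + 10795/43313 = 21076/89 + 10795/43313 = 913825543/3854857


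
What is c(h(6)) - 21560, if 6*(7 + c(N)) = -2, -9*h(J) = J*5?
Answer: -64702/3 ≈ -21567.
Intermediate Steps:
h(J) = -5*J/9 (h(J) = -J*5/9 = -5*J/9)
c(N) = -22/3 (c(N) = -7 + (⅙)*(-2) = -7 - ⅓ = -22/3)
c(h(6)) - 21560 = -22/3 - 21560 = -64702/3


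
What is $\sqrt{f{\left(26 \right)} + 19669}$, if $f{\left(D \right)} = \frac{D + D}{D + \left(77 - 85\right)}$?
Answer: $\frac{\sqrt{177047}}{3} \approx 140.26$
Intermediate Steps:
$f{\left(D \right)} = \frac{2 D}{-8 + D}$ ($f{\left(D \right)} = \frac{2 D}{D - 8} = \frac{2 D}{-8 + D}$)
$\sqrt{f{\left(26 \right)} + 19669} = \sqrt{2 \cdot 26 \frac{1}{-8 + 26} + 19669} = \sqrt{2 \cdot 26 \cdot \frac{1}{18} + 19669} = \sqrt{\frac{26}{9} + 19669} = \sqrt{\frac{177047}{9}} = \frac{\sqrt{177047}}{3}$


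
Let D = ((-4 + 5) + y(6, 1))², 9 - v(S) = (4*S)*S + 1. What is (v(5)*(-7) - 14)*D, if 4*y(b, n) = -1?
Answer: 2835/8 ≈ 354.38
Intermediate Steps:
v(S) = 8 - 4*S² (v(S) = 9 - ((4*S)*S + 1) = 9 - (4*S² + 1) = 9 - (1 + 4*S²) = 9 + (-1 - 4*S²) = 8 - 4*S²)
y(b, n) = -¼ (y(b, n) = (¼)*(-1) = -¼)
D = 9/16 (D = ((-4 + 5) - ¼)² = (1 - ¼)² = (¾)² = 9/16 ≈ 0.56250)
(v(5)*(-7) - 14)*D = ((8 - 4*5²)*(-7) - 14)*(9/16) = ((8 - 4*25)*(-7) - 14)*(9/16) = ((8 - 100)*(-7) - 14)*(9/16) = (-92*(-7) - 14)*(9/16) = (644 - 14)*(9/16) = 630*(9/16) = 2835/8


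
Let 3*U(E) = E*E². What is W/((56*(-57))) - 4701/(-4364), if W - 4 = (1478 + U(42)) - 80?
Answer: -3090190/435309 ≈ -7.0988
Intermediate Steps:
U(E) = E³/3 (U(E) = (E*E²)/3 = E³/3)
W = 26098 (W = 4 + ((1478 + (⅓)*42³) - 80) = 4 + ((1478 + (⅓)*74088) - 80) = 4 + ((1478 + 24696) - 80) = 4 + (26174 - 80) = 4 + 26094 = 26098)
W/((56*(-57))) - 4701/(-4364) = 26098/((56*(-57))) - 4701/(-4364) = 26098/(-3192) - 4701*(-1/4364) = 26098*(-1/3192) + 4701/4364 = -13049/1596 + 4701/4364 = -3090190/435309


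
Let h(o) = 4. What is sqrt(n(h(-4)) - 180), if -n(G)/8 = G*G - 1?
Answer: 10*I*sqrt(3) ≈ 17.32*I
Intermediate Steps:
n(G) = 8 - 8*G**2 (n(G) = -8*(G*G - 1) = -8*(G**2 - 1) = -8*(-1 + G**2) = 8 - 8*G**2)
sqrt(n(h(-4)) - 180) = sqrt((8 - 8*4**2) - 180) = sqrt((8 - 8*16) - 180) = sqrt((8 - 128) - 180) = sqrt(-120 - 180) = sqrt(-300) = 10*I*sqrt(3)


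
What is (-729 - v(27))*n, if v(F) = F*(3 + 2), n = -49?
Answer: 42336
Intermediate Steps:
v(F) = 5*F (v(F) = F*5 = 5*F)
(-729 - v(27))*n = (-729 - 5*27)*(-49) = (-729 - 1*135)*(-49) = (-729 - 135)*(-49) = -864*(-49) = 42336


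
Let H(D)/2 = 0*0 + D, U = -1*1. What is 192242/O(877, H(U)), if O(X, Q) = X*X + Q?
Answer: 192242/769127 ≈ 0.24995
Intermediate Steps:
U = -1
H(D) = 2*D (H(D) = 2*(0*0 + D) = 2*(0 + D) = 2*D)
O(X, Q) = Q + X² (O(X, Q) = X² + Q = Q + X²)
192242/O(877, H(U)) = 192242/(2*(-1) + 877²) = 192242/(-2 + 769129) = 192242/769127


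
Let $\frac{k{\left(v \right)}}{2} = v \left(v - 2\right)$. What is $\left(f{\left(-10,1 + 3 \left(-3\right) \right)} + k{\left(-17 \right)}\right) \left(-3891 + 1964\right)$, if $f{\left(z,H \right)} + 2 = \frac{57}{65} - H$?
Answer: $- \frac{81776099}{65} \approx -1.2581 \cdot 10^{6}$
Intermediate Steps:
$k{\left(v \right)} = 2 v \left(-2 + v\right)$ ($k{\left(v \right)} = 2 v \left(v - 2\right) = 2 v \left(-2 + v\right)$)
$f{\left(z,H \right)} = - \frac{73}{65} - H$ ($f{\left(z,H \right)} = -2 - \left(- \frac{57}{65} + H\right) = - \frac{73}{65} - H$)
$\left(f{\left(-10,1 + 3 \left(-3\right) \right)} + k{\left(-17 \right)}\right) \left(-3891 + 1964\right) = \left(\left(- \frac{73}{65} - \left(1 + 3 \left(-3\right)\right)\right) + 2 \left(-17\right) \left(-2 - 17\right)\right) \left(-3891 + 1964\right) = \left(\left(- \frac{73}{65} - \left(1 - 9\right)\right) + 2 \left(-17\right) \left(-19\right)\right) \left(-1927\right) = \left(\left(- \frac{73}{65} - -8\right) + 646\right) \left(-1927\right) = \left(\left(- \frac{73}{65} + 8\right) + 646\right) \left(-1927\right) = \left(\frac{447}{65} + 646\right) \left(-1927\right) = \frac{42437}{65} \left(-1927\right) = - \frac{81776099}{65}$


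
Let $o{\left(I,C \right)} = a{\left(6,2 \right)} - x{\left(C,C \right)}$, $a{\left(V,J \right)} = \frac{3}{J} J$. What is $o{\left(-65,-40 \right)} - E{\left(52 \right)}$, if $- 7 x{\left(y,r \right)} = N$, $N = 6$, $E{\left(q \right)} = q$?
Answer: $- \frac{337}{7} \approx -48.143$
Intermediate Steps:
$a{\left(V,J \right)} = 3$
$x{\left(y,r \right)} = - \frac{6}{7}$ ($x{\left(y,r \right)} = \left(- \frac{1}{7}\right) 6 = - \frac{6}{7}$)
$o{\left(I,C \right)} = \frac{27}{7}$ ($o{\left(I,C \right)} = 3 - - \frac{6}{7} = 3 + \frac{6}{7} = \frac{27}{7}$)
$o{\left(-65,-40 \right)} - E{\left(52 \right)} = \frac{27}{7} - 52 = - \frac{337}{7}$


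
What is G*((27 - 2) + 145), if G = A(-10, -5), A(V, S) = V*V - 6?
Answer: 15980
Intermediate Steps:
A(V, S) = -6 + V² (A(V, S) = V² - 6 = -6 + V²)
G = 94 (G = -6 + (-10)² = -6 + 100 = 94)
G*((27 - 2) + 145) = 94*((27 - 2) + 145) = 94*(25 + 145) = 94*170 = 15980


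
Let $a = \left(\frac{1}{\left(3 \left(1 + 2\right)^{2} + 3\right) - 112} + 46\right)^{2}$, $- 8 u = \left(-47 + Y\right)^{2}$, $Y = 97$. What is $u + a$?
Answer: $\frac{12119191}{6724} \approx 1802.4$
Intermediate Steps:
$u = - \frac{625}{2}$ ($u = - \frac{\left(-47 + 97\right)^{2}}{8} = - \frac{50^{2}}{8} = \left(- \frac{1}{8}\right) 2500 = - \frac{625}{2} \approx -312.5$)
$a = \frac{14220441}{6724}$ ($a = \left(\frac{1}{\left(3 \cdot 3^{2} + 3\right) - 112} + 46\right)^{2} = \left(\frac{1}{\left(3 \cdot 9 + 3\right) - 112} + 46\right)^{2} = \left(\frac{1}{\left(27 + 3\right) - 112} + 46\right)^{2} = \left(\frac{1}{30 - 112} + 46\right)^{2} = \left(\frac{1}{-82} + 46\right)^{2} = \left(- \frac{1}{82} + 46\right)^{2} = \left(\frac{3771}{82}\right)^{2} = \frac{14220441}{6724} \approx 2114.9$)
$u + a = - \frac{625}{2} + \frac{14220441}{6724} = \frac{12119191}{6724}$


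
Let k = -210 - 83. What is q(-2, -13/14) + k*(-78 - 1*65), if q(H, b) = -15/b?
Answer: 544897/13 ≈ 41915.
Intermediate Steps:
k = -293
q(-2, -13/14) + k*(-78 - 1*65) = -15/((-13/14)) - 293*(-78 - 1*65) = -15/((-13*1/14)) - 293*(-78 - 65) = -15/(-13/14) - 293*(-143) = -15*(-14/13) + 41899 = 210/13 + 41899 = 544897/13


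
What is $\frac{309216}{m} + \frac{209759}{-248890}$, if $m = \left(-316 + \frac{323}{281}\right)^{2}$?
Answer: $\frac{1478338912172443}{649393146210270} \approx 2.2765$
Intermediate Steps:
$m = \frac{7827471729}{78961}$ ($m = \left(-316 + 323 \cdot \frac{1}{281}\right)^{2} = \left(-316 + \frac{323}{281}\right)^{2} = \left(- \frac{88473}{281}\right)^{2} = \frac{7827471729}{78961} \approx 99131.0$)
$\frac{309216}{m} + \frac{209759}{-248890} = \frac{309216}{\frac{7827471729}{78961}} + \frac{209759}{-248890} = 309216 \cdot \frac{78961}{7827471729} + 209759 \left(- \frac{1}{248890}\right) = \frac{8138668192}{2609157243} - \frac{209759}{248890} = \frac{1478338912172443}{649393146210270}$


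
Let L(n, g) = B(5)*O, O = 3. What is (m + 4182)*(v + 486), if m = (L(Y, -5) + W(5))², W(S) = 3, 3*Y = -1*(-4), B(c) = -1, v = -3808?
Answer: -13892604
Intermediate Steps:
Y = 4/3 (Y = (-1*(-4))/3 = (⅓)*4 = 4/3 ≈ 1.3333)
L(n, g) = -3 (L(n, g) = -1*3 = -3)
m = 0 (m = (-3 + 3)² = 0² = 0)
(m + 4182)*(v + 486) = (0 + 4182)*(-3808 + 486) = 4182*(-3322) = -13892604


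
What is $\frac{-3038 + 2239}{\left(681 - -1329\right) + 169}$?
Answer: $- \frac{799}{2179} \approx -0.36668$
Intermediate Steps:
$\frac{-3038 + 2239}{\left(681 - -1329\right) + 169} = - \frac{799}{\left(681 + 1329\right) + 169} = - \frac{799}{2010 + 169} = - \frac{799}{2179}$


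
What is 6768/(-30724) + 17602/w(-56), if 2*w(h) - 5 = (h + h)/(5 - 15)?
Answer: 1351872568/622161 ≈ 2172.9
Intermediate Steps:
w(h) = 5/2 - h/10 (w(h) = 5/2 + ((h + h)/(5 - 15))/2 = 5/2 + ((2*h)/(-10))/2 = 5/2 + ((2*h)*(-1/10))/2 = 5/2 + (-h/5)/2 = 5/2 - h/10)
6768/(-30724) + 17602/w(-56) = 6768/(-30724) + 17602/(5/2 - 1/10*(-56)) = 6768*(-1/30724) + 17602/(5/2 + 28/5) = -1692/7681 + 17602/(81/10) = -1692/7681 + 17602*(10/81) = -1692/7681 + 176020/81 = 1351872568/622161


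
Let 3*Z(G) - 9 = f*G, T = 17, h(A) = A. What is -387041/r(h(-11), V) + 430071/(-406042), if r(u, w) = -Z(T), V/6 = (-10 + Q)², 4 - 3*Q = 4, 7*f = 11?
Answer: 825036354603/25377625 ≈ 32510.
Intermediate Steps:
f = 11/7 (f = (⅐)*11 = 11/7 ≈ 1.5714)
Q = 0 (Q = 4/3 - ⅓*4 = 4/3 - 4/3 = 0)
V = 600 (V = 6*(-10 + 0)² = 6*(-10)² = 6*100 = 600)
Z(G) = 3 + 11*G/21 (Z(G) = 3 + (11*G/7)/3 = 3 + 11*G/21)
r(u, w) = -250/21 (r(u, w) = -(3 + (11/21)*17) = -(3 + 187/21) = -1*250/21 = -250/21)
-387041/r(h(-11), V) + 430071/(-406042) = -387041/(-250/21) + 430071/(-406042) = -387041*(-21/250) + 430071*(-1/406042) = 8127861/250 - 430071/406042 = 825036354603/25377625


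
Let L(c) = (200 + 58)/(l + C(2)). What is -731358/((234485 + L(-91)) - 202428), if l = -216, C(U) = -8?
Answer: -81912096/3590255 ≈ -22.815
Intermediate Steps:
L(c) = -129/112 (L(c) = (200 + 58)/(-216 - 8) = 258/(-224) = 258*(-1/224) = -129/112)
-731358/((234485 + L(-91)) - 202428) = -731358/((234485 - 129/112) - 202428) = -731358/(26262191/112 - 202428) = -731358/3590255/112 = -731358*112/3590255 = -81912096/3590255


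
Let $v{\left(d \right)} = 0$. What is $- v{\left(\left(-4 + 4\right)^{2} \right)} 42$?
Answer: $0$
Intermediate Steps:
$- v{\left(\left(-4 + 4\right)^{2} \right)} 42 = \left(-1\right) 0 \cdot 42 = 0 \cdot 42 = 0$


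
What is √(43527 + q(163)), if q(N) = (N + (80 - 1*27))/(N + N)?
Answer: √1156486467/163 ≈ 208.63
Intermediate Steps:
q(N) = (53 + N)/(2*N) (q(N) = (N + (80 - 27))/((2*N)) = (N + 53)*(1/(2*N)) = (53 + N)*(1/(2*N)) = (53 + N)/(2*N))
√(43527 + q(163)) = √(43527 + (½)*(53 + 163)/163) = √(43527 + (½)*(1/163)*216) = √(43527 + 108/163) = √(7095009/163) = √1156486467/163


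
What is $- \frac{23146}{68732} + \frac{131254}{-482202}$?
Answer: $- \frac{5045599355}{8285676966} \approx -0.60895$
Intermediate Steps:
$- \frac{23146}{68732} + \frac{131254}{-482202} = \left(-23146\right) \frac{1}{68732} + 131254 \left(- \frac{1}{482202}\right) = - \frac{11573}{34366} - \frac{65627}{241101} = - \frac{5045599355}{8285676966}$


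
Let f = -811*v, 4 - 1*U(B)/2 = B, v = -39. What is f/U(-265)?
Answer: 31629/538 ≈ 58.790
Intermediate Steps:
U(B) = 8 - 2*B
f = 31629 (f = -811*(-39) = 31629)
f/U(-265) = 31629/(8 - 2*(-265)) = 31629/(8 + 530) = 31629/538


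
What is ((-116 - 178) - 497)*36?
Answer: -28476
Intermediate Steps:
((-116 - 178) - 497)*36 = (-294 - 497)*36 = -791*36 = -28476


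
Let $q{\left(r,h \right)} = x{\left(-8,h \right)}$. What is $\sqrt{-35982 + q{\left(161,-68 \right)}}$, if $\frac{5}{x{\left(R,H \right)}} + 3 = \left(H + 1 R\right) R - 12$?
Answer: $\frac{i \sqrt{12653031353}}{593} \approx 189.69 i$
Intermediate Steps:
$x{\left(R,H \right)} = \frac{5}{-15 + R \left(H + R\right)}$ ($x{\left(R,H \right)} = \frac{5}{-3 + \left(\left(H + 1 R\right) R - 12\right)} = \frac{5}{-3 + \left(\left(H + R\right) R - 12\right)} = \frac{5}{-3 + \left(R \left(H + R\right) - 12\right)} = \frac{5}{-3 + \left(-12 + R \left(H + R\right)\right)} = \frac{5}{-15 + R \left(H + R\right)}$)
$q{\left(r,h \right)} = \frac{5}{49 - 8 h}$ ($q{\left(r,h \right)} = \frac{5}{-15 + \left(-8\right)^{2} + h \left(-8\right)} = \frac{5}{-15 + 64 - 8 h} = \frac{5}{49 - 8 h}$)
$\sqrt{-35982 + q{\left(161,-68 \right)}} = \sqrt{-35982 + \frac{5}{49 - -544}} = \sqrt{-35982 + \frac{5}{49 + 544}} = \sqrt{-35982 + \frac{5}{593}} = \sqrt{- \frac{21337321}{593}} = \frac{i \sqrt{12653031353}}{593}$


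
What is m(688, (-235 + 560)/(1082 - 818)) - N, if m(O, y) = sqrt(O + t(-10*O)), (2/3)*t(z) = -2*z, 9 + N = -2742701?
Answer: 2742710 + 4*sqrt(1333) ≈ 2.7429e+6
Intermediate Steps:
N = -2742710 (N = -9 - 2742701 = -2742710)
t(z) = -3*z (t(z) = 3*(-2*z)/2 = -3*z)
m(O, y) = sqrt(31)*sqrt(O) (m(O, y) = sqrt(O - (-30)*O) = sqrt(O + 30*O) = sqrt(31*O) = sqrt(31)*sqrt(O))
m(688, (-235 + 560)/(1082 - 818)) - N = sqrt(31)*sqrt(688) - 1*(-2742710) = sqrt(31)*(4*sqrt(43)) + 2742710 = 4*sqrt(1333) + 2742710 = 2742710 + 4*sqrt(1333)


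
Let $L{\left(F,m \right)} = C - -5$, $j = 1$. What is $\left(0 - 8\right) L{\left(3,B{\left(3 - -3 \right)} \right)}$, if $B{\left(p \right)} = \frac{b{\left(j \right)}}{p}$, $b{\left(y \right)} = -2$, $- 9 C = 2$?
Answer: $- \frac{344}{9} \approx -38.222$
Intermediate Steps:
$C = - \frac{2}{9}$ ($C = \left(- \frac{1}{9}\right) 2 = - \frac{2}{9} \approx -0.22222$)
$B{\left(p \right)} = - \frac{2}{p}$
$L{\left(F,m \right)} = \frac{43}{9}$ ($L{\left(F,m \right)} = - \frac{2}{9} - -5 = - \frac{2}{9} + 5 = \frac{43}{9}$)
$\left(0 - 8\right) L{\left(3,B{\left(3 - -3 \right)} \right)} = \left(0 - 8\right) \frac{43}{9} = \left(-8\right) \frac{43}{9} = - \frac{344}{9}$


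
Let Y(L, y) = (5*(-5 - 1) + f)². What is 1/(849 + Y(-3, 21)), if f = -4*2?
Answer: 1/2293 ≈ 0.00043611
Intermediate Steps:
f = -8
Y(L, y) = 1444 (Y(L, y) = (5*(-5 - 1) - 8)² = (5*(-6) - 8)² = (-30 - 8)² = (-38)² = 1444)
1/(849 + Y(-3, 21)) = 1/(849 + 1444) = 1/2293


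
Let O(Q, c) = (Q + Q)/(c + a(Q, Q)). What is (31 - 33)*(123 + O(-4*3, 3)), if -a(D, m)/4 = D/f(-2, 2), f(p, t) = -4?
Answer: -754/3 ≈ -251.33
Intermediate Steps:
a(D, m) = D (a(D, m) = -4*D/(-4) = -4*D*(-1)/4 = -(-1)*D = D)
O(Q, c) = 2*Q/(Q + c) (O(Q, c) = (Q + Q)/(c + Q) = (2*Q)/(Q + c) = 2*Q/(Q + c))
(31 - 33)*(123 + O(-4*3, 3)) = (31 - 33)*(123 + 2*(-4*3)/(-4*3 + 3)) = -2*(123 + 2*(-12)/(-12 + 3)) = -2*(123 + 2*(-12)/(-9)) = -2*(123 + 2*(-12)*(-⅑)) = -2*(123 + 8/3) = -2*377/3 = -754/3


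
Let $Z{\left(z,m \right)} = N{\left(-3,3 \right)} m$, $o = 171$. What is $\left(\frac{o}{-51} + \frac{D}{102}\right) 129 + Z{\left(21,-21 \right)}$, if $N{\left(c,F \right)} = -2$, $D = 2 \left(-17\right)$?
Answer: $- \frac{7370}{17} \approx -433.53$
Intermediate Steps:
$D = -34$
$Z{\left(z,m \right)} = - 2 m$
$\left(\frac{o}{-51} + \frac{D}{102}\right) 129 + Z{\left(21,-21 \right)} = \left(\frac{171}{-51} - \frac{34}{102}\right) 129 - -42 = \left(171 \left(- \frac{1}{51}\right) - \frac{1}{3}\right) 129 + 42 = \left(- \frac{57}{17} - \frac{1}{3}\right) 129 + 42 = \left(- \frac{188}{51}\right) 129 + 42 = - \frac{8084}{17} + 42 = - \frac{7370}{17}$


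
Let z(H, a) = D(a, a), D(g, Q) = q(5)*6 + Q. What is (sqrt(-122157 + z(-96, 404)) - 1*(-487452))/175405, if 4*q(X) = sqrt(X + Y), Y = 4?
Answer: 487452/175405 + I*sqrt(486994)/350810 ≈ 2.779 + 0.0019893*I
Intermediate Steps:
q(X) = sqrt(4 + X)/4 (q(X) = sqrt(X + 4)/4 = sqrt(4 + X)/4)
D(g, Q) = 9/2 + Q (D(g, Q) = (sqrt(4 + 5)/4)*6 + Q = (sqrt(9)/4)*6 + Q = ((1/4)*3)*6 + Q = (3/4)*6 + Q = 9/2 + Q)
z(H, a) = 9/2 + a
(sqrt(-122157 + z(-96, 404)) - 1*(-487452))/175405 = (sqrt(-122157 + (9/2 + 404)) - 1*(-487452))/175405 = (sqrt(-122157 + 817/2) + 487452)*(1/175405) = (sqrt(-243497/2) + 487452)*(1/175405) = (I*sqrt(486994)/2 + 487452)*(1/175405) = (487452 + I*sqrt(486994)/2)*(1/175405) = 487452/175405 + I*sqrt(486994)/350810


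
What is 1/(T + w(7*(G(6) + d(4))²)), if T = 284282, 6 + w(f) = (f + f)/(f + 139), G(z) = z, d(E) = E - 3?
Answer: 241/68510859 ≈ 3.5177e-6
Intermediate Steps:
d(E) = -3 + E
w(f) = -6 + 2*f/(139 + f) (w(f) = -6 + (f + f)/(f + 139) = -6 + (2*f)/(139 + f) = -6 + 2*f/(139 + f))
1/(T + w(7*(G(6) + d(4))²)) = 1/(284282 + 2*(-417 - 14*(6 + (-3 + 4))²)/(139 + 7*(6 + (-3 + 4))²)) = 1/(284282 + 2*(-417 - 14*(6 + 1)²)/(139 + 7*(6 + 1)²)) = 1/(284282 + 2*(-417 - 14*7²)/(139 + 7*7²)) = 1/(284282 + 2*(-417 - 14*49)/(139 + 7*49)) = 1/(284282 + 2*(-417 - 2*343)/(139 + 343)) = 1/(284282 + 2*(-417 - 686)/482) = 1/(284282 + 2*(1/482)*(-1103)) = 1/(284282 - 1103/241) = 1/(68510859/241) = 241/68510859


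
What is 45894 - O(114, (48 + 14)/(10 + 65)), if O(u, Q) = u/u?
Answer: 45893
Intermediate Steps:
O(u, Q) = 1
45894 - O(114, (48 + 14)/(10 + 65)) = 45894 - 1*1 = 45894 - 1 = 45893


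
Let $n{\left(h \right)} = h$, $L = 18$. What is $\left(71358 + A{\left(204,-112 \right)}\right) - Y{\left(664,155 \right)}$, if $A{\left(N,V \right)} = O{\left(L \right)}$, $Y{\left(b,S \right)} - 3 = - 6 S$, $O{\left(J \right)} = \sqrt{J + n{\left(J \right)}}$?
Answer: $72291$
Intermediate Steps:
$O{\left(J \right)} = \sqrt{2} \sqrt{J}$ ($O{\left(J \right)} = \sqrt{J + J} = \sqrt{2 J} = \sqrt{2} \sqrt{J}$)
$Y{\left(b,S \right)} = 3 - 6 S$
$A{\left(N,V \right)} = 6$ ($A{\left(N,V \right)} = \sqrt{2} \sqrt{18} = \sqrt{2} \cdot 3 \sqrt{2} = 6$)
$\left(71358 + A{\left(204,-112 \right)}\right) - Y{\left(664,155 \right)} = \left(71358 + 6\right) - \left(3 - 930\right) = 71364 - \left(3 - 930\right) = 71364 - -927 = 71364 + 927 = 72291$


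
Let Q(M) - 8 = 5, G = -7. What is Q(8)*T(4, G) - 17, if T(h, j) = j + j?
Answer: -199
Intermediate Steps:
Q(M) = 13 (Q(M) = 8 + 5 = 13)
T(h, j) = 2*j
Q(8)*T(4, G) - 17 = 13*(2*(-7)) - 17 = 13*(-14) - 17 = -182 - 17 = -199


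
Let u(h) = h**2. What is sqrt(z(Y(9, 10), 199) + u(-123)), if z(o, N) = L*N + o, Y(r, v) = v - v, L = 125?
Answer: 2*sqrt(10001) ≈ 200.01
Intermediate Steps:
Y(r, v) = 0
z(o, N) = o + 125*N (z(o, N) = 125*N + o = o + 125*N)
sqrt(z(Y(9, 10), 199) + u(-123)) = sqrt((0 + 125*199) + (-123)**2) = sqrt((0 + 24875) + 15129) = sqrt(24875 + 15129) = sqrt(40004) = 2*sqrt(10001)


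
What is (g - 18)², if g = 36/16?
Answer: 3969/16 ≈ 248.06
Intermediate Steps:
g = 9/4 (g = 36*(1/16) = 9/4 ≈ 2.2500)
(g - 18)² = (9/4 - 18)² = (-63/4)² = 3969/16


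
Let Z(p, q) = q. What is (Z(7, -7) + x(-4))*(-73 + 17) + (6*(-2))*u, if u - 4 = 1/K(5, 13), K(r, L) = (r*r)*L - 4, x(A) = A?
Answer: 60772/107 ≈ 567.96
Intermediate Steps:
K(r, L) = -4 + L*r² (K(r, L) = r²*L - 4 = L*r² - 4 = -4 + L*r²)
u = 1285/321 (u = 4 + 1/(-4 + 13*5²) = 4 + 1/(-4 + 13*25) = 4 + 1/(-4 + 325) = 4 + 1/321 = 1285/321 ≈ 4.0031)
(Z(7, -7) + x(-4))*(-73 + 17) + (6*(-2))*u = (-7 - 4)*(-73 + 17) + (6*(-2))*(1285/321) = -11*(-56) - 12*1285/321 = 616 - 5140/107 = 60772/107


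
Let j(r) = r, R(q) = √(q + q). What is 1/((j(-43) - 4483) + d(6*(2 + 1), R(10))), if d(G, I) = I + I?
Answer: -2263/10242298 - √5/5121149 ≈ -0.00022138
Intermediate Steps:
R(q) = √2*√q (R(q) = √(2*q) = √2*√q)
d(G, I) = 2*I
1/((j(-43) - 4483) + d(6*(2 + 1), R(10))) = 1/((-43 - 4483) + 2*(√2*√10)) = 1/(-4526 + 2*(2*√5)) = 1/(-4526 + 4*√5)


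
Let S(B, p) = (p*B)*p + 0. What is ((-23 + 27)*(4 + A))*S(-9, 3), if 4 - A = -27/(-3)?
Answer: 324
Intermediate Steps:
A = -5 (A = 4 - (-27)/(-3) = 4 - (-27)*(-1)/3 = 4 - 1*9 = 4 - 9 = -5)
S(B, p) = B*p² (S(B, p) = (B*p)*p + 0 = B*p² + 0 = B*p²)
((-23 + 27)*(4 + A))*S(-9, 3) = ((-23 + 27)*(4 - 5))*(-9*3²) = (4*(-1))*(-9*9) = -4*(-81) = 324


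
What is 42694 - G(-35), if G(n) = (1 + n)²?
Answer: 41538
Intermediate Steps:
42694 - G(-35) = 42694 - (1 - 35)² = 42694 - 1*(-34)² = 42694 - 1*1156 = 42694 - 1156 = 41538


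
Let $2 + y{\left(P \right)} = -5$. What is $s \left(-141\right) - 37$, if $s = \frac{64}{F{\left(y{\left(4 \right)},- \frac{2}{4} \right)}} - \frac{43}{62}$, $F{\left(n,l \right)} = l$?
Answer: $\frac{1122745}{62} \approx 18109.0$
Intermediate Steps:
$y{\left(P \right)} = -7$ ($y{\left(P \right)} = -2 - 5 = -7$)
$s = - \frac{7979}{62}$ ($s = \frac{64}{\left(-2\right) \frac{1}{4}} - \frac{43}{62} = \frac{64}{- \frac{1}{2}} - \frac{43}{62} = 64 \left(-2\right) - \frac{43}{62} = -128 - \frac{43}{62} = - \frac{7979}{62} \approx -128.69$)
$s \left(-141\right) - 37 = \left(- \frac{7979}{62}\right) \left(-141\right) - 37 = \frac{1125039}{62} - 37 = \frac{1122745}{62}$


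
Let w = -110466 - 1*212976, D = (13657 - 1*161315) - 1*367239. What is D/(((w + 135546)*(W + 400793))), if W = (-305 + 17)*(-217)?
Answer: 514897/87050149944 ≈ 5.9149e-6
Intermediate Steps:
D = -514897 (D = (13657 - 161315) - 367239 = -147658 - 367239 = -514897)
W = 62496 (W = -288*(-217) = 62496)
w = -323442 (w = -110466 - 212976 = -323442)
D/(((w + 135546)*(W + 400793))) = -514897*1/((-323442 + 135546)*(62496 + 400793)) = -514897/((-187896*463289)) = -514897/(-87050149944) = -514897*(-1/87050149944) = 514897/87050149944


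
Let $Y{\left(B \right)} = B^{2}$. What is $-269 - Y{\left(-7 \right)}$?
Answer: $-318$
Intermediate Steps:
$-269 - Y{\left(-7 \right)} = -269 - \left(-7\right)^{2} = -269 - 49 = -318$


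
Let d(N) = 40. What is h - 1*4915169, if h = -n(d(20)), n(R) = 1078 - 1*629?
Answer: -4915618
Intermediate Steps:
n(R) = 449 (n(R) = 1078 - 629 = 449)
h = -449 (h = -1*449 = -449)
h - 1*4915169 = -449 - 1*4915169 = -449 - 4915169 = -4915618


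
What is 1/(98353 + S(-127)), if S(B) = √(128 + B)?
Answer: 1/98354 ≈ 1.0167e-5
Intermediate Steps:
1/(98353 + S(-127)) = 1/(98353 + √(128 - 127)) = 1/(98353 + √1) = 1/(98353 + 1) = 1/98354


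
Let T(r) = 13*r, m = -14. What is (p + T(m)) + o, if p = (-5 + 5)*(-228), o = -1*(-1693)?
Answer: 1511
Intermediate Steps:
o = 1693
p = 0 (p = 0*(-228) = 0)
(p + T(m)) + o = (0 + 13*(-14)) + 1693 = (0 - 182) + 1693 = -182 + 1693 = 1511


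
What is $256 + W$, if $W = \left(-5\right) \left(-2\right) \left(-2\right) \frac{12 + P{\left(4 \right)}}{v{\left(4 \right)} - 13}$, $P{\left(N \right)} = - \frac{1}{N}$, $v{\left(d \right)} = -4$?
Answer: $\frac{4587}{17} \approx 269.82$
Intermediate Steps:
$W = \frac{235}{17}$ ($W = \left(-5\right) \left(-2\right) \left(-2\right) \frac{12 - \frac{1}{4}}{-4 - 13} = 10 \left(-2\right) \frac{12 - \frac{1}{4}}{-17} = - 20 \left(12 - \frac{1}{4}\right) \left(- \frac{1}{17}\right) = - 20 \cdot \frac{47}{4} \left(- \frac{1}{17}\right) = \left(-20\right) \left(- \frac{47}{68}\right) = \frac{235}{17} \approx 13.824$)
$256 + W = 256 + \frac{235}{17} = \frac{4587}{17}$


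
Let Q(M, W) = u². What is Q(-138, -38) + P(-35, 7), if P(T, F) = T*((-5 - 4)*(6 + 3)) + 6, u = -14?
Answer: 3037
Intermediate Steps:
Q(M, W) = 196 (Q(M, W) = (-14)² = 196)
P(T, F) = 6 - 81*T (P(T, F) = T*(-9*9) + 6 = T*(-81) + 6 = -81*T + 6 = 6 - 81*T)
Q(-138, -38) + P(-35, 7) = 196 + (6 - 81*(-35)) = 196 + (6 + 2835) = 196 + 2841 = 3037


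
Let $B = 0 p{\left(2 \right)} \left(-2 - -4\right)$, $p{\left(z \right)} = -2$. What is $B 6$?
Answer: $0$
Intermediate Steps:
$B = 0$ ($B = 0 \left(-2\right) \left(-2 - -4\right) = 0 \left(-2 + 4\right) = 0 \cdot 2 = 0$)
$B 6 = 0 \cdot 6 = 0$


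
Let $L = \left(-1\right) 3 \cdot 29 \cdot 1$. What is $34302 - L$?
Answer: $34389$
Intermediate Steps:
$L = -87$ ($L = \left(-3\right) 29 \cdot 1 = \left(-87\right) 1 = -87$)
$34302 - L = 34302 - -87 = 34302 + 87 = 34389$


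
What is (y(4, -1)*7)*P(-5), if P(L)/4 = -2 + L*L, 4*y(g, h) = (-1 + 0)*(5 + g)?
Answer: -1449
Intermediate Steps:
y(g, h) = -5/4 - g/4 (y(g, h) = ((-1 + 0)*(5 + g))/4 = (-(5 + g))/4 = (-5 - g)/4 = -5/4 - g/4)
P(L) = -8 + 4*L² (P(L) = 4*(-2 + L*L) = 4*(-2 + L²) = -8 + 4*L²)
(y(4, -1)*7)*P(-5) = ((-5/4 - ¼*4)*7)*(-8 + 4*(-5)²) = ((-5/4 - 1)*7)*(-8 + 4*25) = (-9/4*7)*(-8 + 100) = -63/4*92 = -1449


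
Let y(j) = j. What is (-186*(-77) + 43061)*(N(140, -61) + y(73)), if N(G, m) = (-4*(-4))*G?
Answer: 132726879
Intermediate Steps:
N(G, m) = 16*G
(-186*(-77) + 43061)*(N(140, -61) + y(73)) = (-186*(-77) + 43061)*(16*140 + 73) = (14322 + 43061)*(2240 + 73) = 57383*2313 = 132726879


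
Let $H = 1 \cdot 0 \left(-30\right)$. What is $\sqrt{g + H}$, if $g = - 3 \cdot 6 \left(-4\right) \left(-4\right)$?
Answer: $12 i \sqrt{2} \approx 16.971 i$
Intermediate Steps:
$H = 0$ ($H = 0 \left(-30\right) = 0$)
$g = -288$ ($g = - 3 \left(\left(-24\right) \left(-4\right)\right) = \left(-3\right) 96 = -288$)
$\sqrt{g + H} = \sqrt{-288 + 0} = \sqrt{-288} = 12 i \sqrt{2}$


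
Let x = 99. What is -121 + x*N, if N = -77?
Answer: -7744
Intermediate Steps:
-121 + x*N = -121 + 99*(-77) = -121 - 7623 = -7744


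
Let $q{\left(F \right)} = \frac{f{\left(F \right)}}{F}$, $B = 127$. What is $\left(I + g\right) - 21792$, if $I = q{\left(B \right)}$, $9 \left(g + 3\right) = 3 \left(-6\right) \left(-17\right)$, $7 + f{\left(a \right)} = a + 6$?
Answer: $- \frac{2763521}{127} \approx -21760.0$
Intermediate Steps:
$f{\left(a \right)} = -1 + a$ ($f{\left(a \right)} = -7 + \left(a + 6\right) = -7 + \left(6 + a\right) = -1 + a$)
$q{\left(F \right)} = \frac{-1 + F}{F}$
$g = 31$ ($g = -3 + \frac{3 \left(-6\right) \left(-17\right)}{9} = -3 + \frac{\left(-18\right) \left(-17\right)}{9} = -3 + \frac{1}{9} \cdot 306 = -3 + 34 = 31$)
$I = \frac{126}{127}$ ($I = \frac{-1 + 127}{127} = \frac{1}{127} \cdot 126 = \frac{126}{127} \approx 0.99213$)
$\left(I + g\right) - 21792 = \left(\frac{126}{127} + 31\right) - 21792 = \frac{4063}{127} - 21792 = - \frac{2763521}{127}$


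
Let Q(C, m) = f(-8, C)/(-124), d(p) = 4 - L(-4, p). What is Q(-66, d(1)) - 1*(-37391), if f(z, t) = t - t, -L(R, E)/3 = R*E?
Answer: 37391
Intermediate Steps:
L(R, E) = -3*E*R (L(R, E) = -3*R*E = -3*E*R)
f(z, t) = 0
d(p) = 4 - 12*p (d(p) = 4 - (-3)*p*(-4) = 4 - 12*p)
Q(C, m) = 0 (Q(C, m) = 0/(-124) = 0*(-1/124) = 0)
Q(-66, d(1)) - 1*(-37391) = 0 - 1*(-37391) = 0 + 37391 = 37391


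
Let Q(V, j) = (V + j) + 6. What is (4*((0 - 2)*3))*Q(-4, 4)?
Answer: -144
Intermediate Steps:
Q(V, j) = 6 + V + j
(4*((0 - 2)*3))*Q(-4, 4) = (4*((0 - 2)*3))*(6 - 4 + 4) = (4*(-2*3))*6 = (4*(-6))*6 = -24*6 = -144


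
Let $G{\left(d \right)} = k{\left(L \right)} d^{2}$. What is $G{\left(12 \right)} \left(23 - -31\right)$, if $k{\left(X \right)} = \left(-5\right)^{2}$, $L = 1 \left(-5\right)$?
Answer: $194400$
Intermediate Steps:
$L = -5$
$k{\left(X \right)} = 25$
$G{\left(d \right)} = 25 d^{2}$
$G{\left(12 \right)} \left(23 - -31\right) = 25 \cdot 12^{2} \left(23 - -31\right) = 25 \cdot 144 \left(23 + 31\right) = 3600 \cdot 54 = 194400$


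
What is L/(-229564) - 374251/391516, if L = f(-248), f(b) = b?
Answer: -21454365149/22469494756 ≈ -0.95482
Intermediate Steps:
L = -248
L/(-229564) - 374251/391516 = -248/(-229564) - 374251/391516 = -248*(-1/229564) - 374251*1/391516 = 62/57391 - 374251/391516 = -21454365149/22469494756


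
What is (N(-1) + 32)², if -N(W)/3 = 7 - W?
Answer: 64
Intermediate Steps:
N(W) = -21 + 3*W (N(W) = -3*(7 - W) = -21 + 3*W)
(N(-1) + 32)² = ((-21 + 3*(-1)) + 32)² = ((-21 - 3) + 32)² = (-24 + 32)² = 8² = 64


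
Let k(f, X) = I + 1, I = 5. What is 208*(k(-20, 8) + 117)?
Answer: 25584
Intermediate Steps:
k(f, X) = 6 (k(f, X) = 5 + 1 = 6)
208*(k(-20, 8) + 117) = 208*(6 + 117) = 208*123 = 25584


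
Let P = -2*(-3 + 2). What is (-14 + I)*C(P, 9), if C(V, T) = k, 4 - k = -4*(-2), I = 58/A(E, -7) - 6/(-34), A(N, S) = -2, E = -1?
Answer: 2912/17 ≈ 171.29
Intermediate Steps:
I = -490/17 (I = 58/(-2) - 6/(-34) = 58*(-1/2) - 6*(-1/34) = -29 + 3/17 = -490/17 ≈ -28.824)
P = 2 (P = -2*(-1) = 2)
k = -4 (k = 4 - (-4)*(-2) = 4 - 1*8 = 4 - 8 = -4)
C(V, T) = -4
(-14 + I)*C(P, 9) = (-14 - 490/17)*(-4) = -728/17*(-4) = 2912/17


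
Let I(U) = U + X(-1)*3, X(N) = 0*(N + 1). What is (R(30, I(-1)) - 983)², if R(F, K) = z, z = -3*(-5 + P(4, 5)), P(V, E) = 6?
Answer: 972196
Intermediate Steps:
X(N) = 0 (X(N) = 0*(1 + N) = 0)
I(U) = U (I(U) = U + 0*3 = U + 0 = U)
z = -3 (z = -3*(-5 + 6) = -3*1 = -3)
R(F, K) = -3
(R(30, I(-1)) - 983)² = (-3 - 983)² = (-986)² = 972196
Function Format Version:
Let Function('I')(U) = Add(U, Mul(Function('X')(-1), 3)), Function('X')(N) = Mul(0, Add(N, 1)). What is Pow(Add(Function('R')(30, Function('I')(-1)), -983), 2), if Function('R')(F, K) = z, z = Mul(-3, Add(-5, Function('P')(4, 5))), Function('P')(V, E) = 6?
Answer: 972196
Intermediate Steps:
Function('X')(N) = 0 (Function('X')(N) = Mul(0, Add(1, N)) = 0)
Function('I')(U) = U (Function('I')(U) = Add(U, Mul(0, 3)) = Add(U, 0) = U)
z = -3 (z = Mul(-3, Add(-5, 6)) = Mul(-3, 1) = -3)
Function('R')(F, K) = -3
Pow(Add(Function('R')(30, Function('I')(-1)), -983), 2) = Pow(Add(-3, -983), 2) = Pow(-986, 2) = 972196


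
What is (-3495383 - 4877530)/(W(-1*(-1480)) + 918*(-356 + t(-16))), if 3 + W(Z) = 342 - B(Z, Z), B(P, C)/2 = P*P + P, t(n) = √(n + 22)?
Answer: 39438337627077/22186252176097 + 7686334134*√6/22186252176097 ≈ 1.7785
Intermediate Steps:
t(n) = √(22 + n)
B(P, C) = 2*P + 2*P² (B(P, C) = 2*(P*P + P) = 2*(P² + P) = 2*(P + P²) = 2*P + 2*P²)
W(Z) = 339 - 2*Z*(1 + Z) (W(Z) = -3 + (342 - 2*Z*(1 + Z)) = 339 - 2*Z*(1 + Z))
(-3495383 - 4877530)/(W(-1*(-1480)) + 918*(-356 + t(-16))) = (-3495383 - 4877530)/((339 - 2*(-1*(-1480))*(1 - 1*(-1480))) + 918*(-356 + √(22 - 16))) = -8372913/((339 - 2*1480*(1 + 1480)) + 918*(-356 + √6)) = -8372913/((339 - 2*1480*1481) + (-326808 + 918*√6)) = -8372913/((339 - 4383760) + (-326808 + 918*√6)) = -8372913/(-4383421 + (-326808 + 918*√6)) = -8372913/(-4710229 + 918*√6)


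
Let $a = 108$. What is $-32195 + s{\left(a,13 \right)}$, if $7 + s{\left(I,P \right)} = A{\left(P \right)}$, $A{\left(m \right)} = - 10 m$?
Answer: $-32332$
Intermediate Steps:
$s{\left(I,P \right)} = -7 - 10 P$
$-32195 + s{\left(a,13 \right)} = -32195 - 137 = -32332$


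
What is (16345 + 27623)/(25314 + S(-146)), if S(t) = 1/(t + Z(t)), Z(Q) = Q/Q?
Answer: 6375360/3670529 ≈ 1.7369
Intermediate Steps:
Z(Q) = 1
S(t) = 1/(1 + t) (S(t) = 1/(t + 1) = 1/(1 + t))
(16345 + 27623)/(25314 + S(-146)) = (16345 + 27623)/(25314 + 1/(1 - 146)) = 43968/(25314 + 1/(-145)) = 43968/(25314 - 1/145) = 43968/(3670529/145) = 43968*(145/3670529) = 6375360/3670529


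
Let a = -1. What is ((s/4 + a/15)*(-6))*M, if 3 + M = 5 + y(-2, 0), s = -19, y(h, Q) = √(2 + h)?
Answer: 289/5 ≈ 57.800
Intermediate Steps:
M = 2 (M = -3 + (5 + √(2 - 2)) = -3 + (5 + √0) = -3 + (5 + 0) = -3 + 5 = 2)
((s/4 + a/15)*(-6))*M = ((-19/4 - 1/15)*(-6))*2 = -289/60*(-6)*2 = (289/10)*2 = 289/5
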